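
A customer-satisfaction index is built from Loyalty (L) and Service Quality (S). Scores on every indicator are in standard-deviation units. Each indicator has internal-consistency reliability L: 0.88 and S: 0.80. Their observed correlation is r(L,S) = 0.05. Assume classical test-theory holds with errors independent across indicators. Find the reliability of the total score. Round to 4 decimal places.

Var(L+S) = 2 + 2·[0.05] = 2 + 0.1 = 2.1.
Under uncorrelated errors the observed covariances equal the true-score covariances, so only the own-variance terms attenuate.
True-score variance = [0.88 + 0.80] + 0.1 = 1.68 + 0.1 = 1.78.
Reliability = 1.78 / 2.1 = 0.8476.

0.8476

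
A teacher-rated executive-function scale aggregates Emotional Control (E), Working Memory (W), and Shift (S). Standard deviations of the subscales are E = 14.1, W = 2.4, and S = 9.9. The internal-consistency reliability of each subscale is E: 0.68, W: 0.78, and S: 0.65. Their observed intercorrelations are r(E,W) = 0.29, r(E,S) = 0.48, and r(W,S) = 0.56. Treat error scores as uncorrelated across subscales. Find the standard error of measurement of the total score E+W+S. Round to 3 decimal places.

9.959

Var(total) = 302.58 + 180.245 = 482.825.
True-score variance = 203.39 + 180.245 = 383.635, so reliability = 0.7946.
Error variance = 482.825 − 383.635 = 99.1899; SEM = √99.1899 = 9.959.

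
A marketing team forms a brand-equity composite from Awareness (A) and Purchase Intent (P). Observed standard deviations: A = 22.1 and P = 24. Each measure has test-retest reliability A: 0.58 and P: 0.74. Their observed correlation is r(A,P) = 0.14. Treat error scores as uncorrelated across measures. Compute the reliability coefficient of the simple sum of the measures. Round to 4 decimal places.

0.7074

Var(A+P) = 22.1² + 24² + 2·[22.1·24·0.14] = 1064.41 + 148.512 = 1212.92.
Because errors are independent across components, Cov(Tᵢ,Tⱼ) = Cov(Xᵢ,Xⱼ); the off-diagonal part of the true-score variance is the same as above.
True-score variance = [22.1²·0.58 + 24²·0.74] + 148.512 = 709.518 + 148.512 = 858.03.
Reliability = 858.03 / 1212.92 = 0.7074.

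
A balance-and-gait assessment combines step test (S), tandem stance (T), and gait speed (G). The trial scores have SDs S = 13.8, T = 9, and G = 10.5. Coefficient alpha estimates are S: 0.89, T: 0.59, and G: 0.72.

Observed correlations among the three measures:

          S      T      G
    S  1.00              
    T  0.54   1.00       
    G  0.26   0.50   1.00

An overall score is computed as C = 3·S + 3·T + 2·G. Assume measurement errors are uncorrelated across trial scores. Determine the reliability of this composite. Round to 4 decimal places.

Var(C) = 3²·13.8² + 3²·9² + 2²·10.5² + 2·[9·13.8·9·0.54 + 6·13.8·10.5·0.26 + 6·9·10.5·0.50] = 2883.96 + 2226.31 = 5110.27.
Because errors are independent across components, Cov(Tᵢ,Tⱼ) = Cov(Xᵢ,Xⱼ); the off-diagonal part of the true-score variance is the same as above.
True-score variance = [3²·13.8²·0.89 + 3²·9²·0.59 + 2²·10.5²·0.72] + 2226.31 = 2273.05 + 2226.31 = 4499.37.
Reliability = 4499.37 / 5110.27 = 0.8805.

0.8805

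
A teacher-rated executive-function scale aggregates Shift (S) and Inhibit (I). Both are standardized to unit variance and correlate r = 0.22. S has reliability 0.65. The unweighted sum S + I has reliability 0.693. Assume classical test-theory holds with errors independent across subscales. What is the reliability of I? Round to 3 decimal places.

Var(S+I) = 2 + 2·0.22 = 2.440.
True-score variance = ρ_S + ρ_I + 2·0.22, so 0.693 = (0.65 + ρ_I + 0.44) / 2.440.
ρ_I = 0.693·2.440 − 0.65 − 0.44 = 0.601.

0.601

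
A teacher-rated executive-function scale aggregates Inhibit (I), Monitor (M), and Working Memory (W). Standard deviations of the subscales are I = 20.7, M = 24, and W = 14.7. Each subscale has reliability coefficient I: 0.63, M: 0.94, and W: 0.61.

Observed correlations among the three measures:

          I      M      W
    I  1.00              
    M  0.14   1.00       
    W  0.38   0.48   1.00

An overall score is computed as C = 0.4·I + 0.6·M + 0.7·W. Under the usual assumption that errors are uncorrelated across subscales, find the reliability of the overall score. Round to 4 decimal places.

Var(C) = 0.4²·20.7² + 0.6²·24² + 0.7²·14.7² + 2·[0.24·20.7·24·0.14 + 0.28·20.7·14.7·0.38 + 0.42·24·14.7·0.48] = 381.802 + 240.387 = 622.189.
Because errors are independent across components, Cov(Tᵢ,Tⱼ) = Cov(Xᵢ,Xⱼ); the off-diagonal part of the true-score variance is the same as above.
True-score variance = [0.4²·20.7²·0.63 + 0.6²·24²·0.94 + 0.7²·14.7²·0.61] + 240.387 = 302.699 + 240.387 = 543.086.
Reliability = 543.086 / 622.189 = 0.8729.

0.8729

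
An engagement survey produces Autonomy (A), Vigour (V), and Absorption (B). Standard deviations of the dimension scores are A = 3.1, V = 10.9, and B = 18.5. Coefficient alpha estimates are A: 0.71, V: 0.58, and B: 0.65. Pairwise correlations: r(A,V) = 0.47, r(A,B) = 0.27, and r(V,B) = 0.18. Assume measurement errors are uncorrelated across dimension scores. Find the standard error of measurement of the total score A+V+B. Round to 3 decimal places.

13.133

Var(total) = 470.67 + 135.326 = 605.996.
True-score variance = 298.195 + 135.326 = 433.521, so reliability = 0.7154.
Error variance = 605.996 − 433.521 = 172.475; SEM = √172.475 = 13.133.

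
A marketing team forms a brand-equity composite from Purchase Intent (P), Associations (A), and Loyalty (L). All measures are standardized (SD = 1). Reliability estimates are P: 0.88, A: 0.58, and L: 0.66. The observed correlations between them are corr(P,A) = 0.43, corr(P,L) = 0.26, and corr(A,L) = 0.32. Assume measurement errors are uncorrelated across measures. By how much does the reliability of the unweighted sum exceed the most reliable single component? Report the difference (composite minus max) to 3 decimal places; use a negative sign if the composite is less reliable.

Var(sum) = 3 + 2.02 = 5.02; true-score variance = 2.12 + 2.02 = 4.14; composite reliability = 0.8247.
Max component reliability = 0.8800.
Difference = 0.8247 − 0.8800 = -0.055.

-0.055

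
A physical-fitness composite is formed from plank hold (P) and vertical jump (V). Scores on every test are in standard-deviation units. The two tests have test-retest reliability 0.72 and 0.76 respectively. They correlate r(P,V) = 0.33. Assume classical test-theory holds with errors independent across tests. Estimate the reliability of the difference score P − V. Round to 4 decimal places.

Var(P−V) = 1 + 1 − 2·0.33 = 2 − 0.66 = 1.34.
With uncorrelated errors the cross-covariances are all true-score covariance, so they carry over unchanged; only the diagonal terms shrink to ρᵢσᵢ².
True-score variance = [0.72 + 0.76] − 0.66 = 1.48 − 0.66 = 0.82.
Reliability = 0.82 / 1.34 = 0.6119.

0.6119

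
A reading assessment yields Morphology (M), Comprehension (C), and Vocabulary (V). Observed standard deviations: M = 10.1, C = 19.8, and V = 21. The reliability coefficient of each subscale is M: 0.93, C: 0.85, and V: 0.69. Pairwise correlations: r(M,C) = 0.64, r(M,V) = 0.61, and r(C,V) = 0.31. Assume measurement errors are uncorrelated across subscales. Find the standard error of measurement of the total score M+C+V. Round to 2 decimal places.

Var(total) = 935.05 + 772.532 = 1707.58.
True-score variance = 732.393 + 772.532 = 1504.93, so reliability = 0.8813.
Error variance = 1707.58 − 1504.93 = 202.657; SEM = √202.657 = 14.24.

14.24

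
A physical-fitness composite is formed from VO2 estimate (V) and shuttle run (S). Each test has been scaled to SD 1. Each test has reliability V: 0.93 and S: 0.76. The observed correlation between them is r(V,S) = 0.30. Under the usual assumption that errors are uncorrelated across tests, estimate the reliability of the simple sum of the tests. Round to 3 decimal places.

Var(V+S) = 2 + 2·[0.30] = 2 + 0.6 = 2.6.
Under uncorrelated errors the observed covariances equal the true-score covariances, so only the own-variance terms attenuate.
True-score variance = [0.93 + 0.76] + 0.6 = 1.69 + 0.6 = 2.29.
Reliability = 2.29 / 2.6 = 0.881.

0.881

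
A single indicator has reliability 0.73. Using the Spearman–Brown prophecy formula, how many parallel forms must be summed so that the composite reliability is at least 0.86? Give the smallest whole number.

k ≥ ρ*(1−ρ₁)/(ρ₁(1−ρ*)) = 0.86·0.27 / (0.73·0.14) = 2.272.
Smallest integer k = 3.

3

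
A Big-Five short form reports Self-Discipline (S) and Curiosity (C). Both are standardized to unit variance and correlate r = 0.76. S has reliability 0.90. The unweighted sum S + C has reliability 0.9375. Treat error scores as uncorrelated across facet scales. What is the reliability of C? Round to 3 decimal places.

0.880

Var(S+C) = 2 + 2·0.76 = 3.520.
True-score variance = ρ_S + ρ_C + 2·0.76, so 0.9375 = (0.90 + ρ_C + 1.52) / 3.520.
ρ_C = 0.9375·3.520 − 0.90 − 1.52 = 0.880.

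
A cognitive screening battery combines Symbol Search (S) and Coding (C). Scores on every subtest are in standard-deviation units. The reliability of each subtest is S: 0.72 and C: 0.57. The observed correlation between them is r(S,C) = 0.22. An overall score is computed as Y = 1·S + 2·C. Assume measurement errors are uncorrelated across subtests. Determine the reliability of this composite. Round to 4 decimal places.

0.6599

Var(Y) = 1 + 2² + 2·[2·0.22] = 5 + 0.88 = 5.88.
With uncorrelated errors the cross-covariances are all true-score covariance, so they carry over unchanged; only the diagonal terms shrink to ρᵢσᵢ².
True-score variance = [0.72 + 2²·0.57] + 0.88 = 3 + 0.88 = 3.88.
Reliability = 3.88 / 5.88 = 0.6599.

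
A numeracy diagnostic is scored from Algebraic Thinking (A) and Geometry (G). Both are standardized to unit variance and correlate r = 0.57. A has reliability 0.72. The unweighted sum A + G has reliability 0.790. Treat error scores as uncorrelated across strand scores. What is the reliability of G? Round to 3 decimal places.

0.621

Var(A+G) = 2 + 2·0.57 = 3.140.
True-score variance = ρ_A + ρ_G + 2·0.57, so 0.790 = (0.72 + ρ_G + 1.14) / 3.140.
ρ_G = 0.790·3.140 − 0.72 − 1.14 = 0.621.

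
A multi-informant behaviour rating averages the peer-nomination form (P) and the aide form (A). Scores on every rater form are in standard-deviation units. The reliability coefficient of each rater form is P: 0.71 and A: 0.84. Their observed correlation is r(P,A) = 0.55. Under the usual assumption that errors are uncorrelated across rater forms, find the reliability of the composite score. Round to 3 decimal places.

Var(P+A) = 2 + 2·[0.55] = 2 + 1.1 = 3.1.
With uncorrelated errors the cross-covariances are all true-score covariance, so they carry over unchanged; only the diagonal terms shrink to ρᵢσᵢ².
True-score variance = [0.71 + 0.84] + 1.1 = 1.55 + 1.1 = 2.65.
Reliability = 2.65 / 3.1 = 0.855.

0.855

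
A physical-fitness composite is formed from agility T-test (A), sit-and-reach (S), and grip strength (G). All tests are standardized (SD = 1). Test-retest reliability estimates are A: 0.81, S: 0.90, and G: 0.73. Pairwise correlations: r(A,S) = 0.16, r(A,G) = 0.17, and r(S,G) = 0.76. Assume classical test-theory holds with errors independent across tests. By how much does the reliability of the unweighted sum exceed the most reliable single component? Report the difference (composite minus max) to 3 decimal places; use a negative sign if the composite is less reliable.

Var(sum) = 3 + 2.18 = 5.18; true-score variance = 2.44 + 2.18 = 4.62; composite reliability = 0.8919.
Max component reliability = 0.9000.
Difference = 0.8919 − 0.9000 = -0.008.

-0.008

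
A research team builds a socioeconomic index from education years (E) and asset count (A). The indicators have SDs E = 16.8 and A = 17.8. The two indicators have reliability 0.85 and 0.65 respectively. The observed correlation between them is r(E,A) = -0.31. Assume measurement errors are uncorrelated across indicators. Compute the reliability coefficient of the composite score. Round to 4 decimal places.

Var(E+A) = 16.8² + 17.8² + 2·[16.8·17.8·(-0.31)] = 599.08 − 185.405 = 413.675.
Under uncorrelated errors the observed covariances equal the true-score covariances, so only the own-variance terms attenuate.
True-score variance = [16.8²·0.85 + 17.8²·0.65] − 185.405 = 445.85 − 185.405 = 260.445.
Reliability = 260.445 / 413.675 = 0.6296.

0.6296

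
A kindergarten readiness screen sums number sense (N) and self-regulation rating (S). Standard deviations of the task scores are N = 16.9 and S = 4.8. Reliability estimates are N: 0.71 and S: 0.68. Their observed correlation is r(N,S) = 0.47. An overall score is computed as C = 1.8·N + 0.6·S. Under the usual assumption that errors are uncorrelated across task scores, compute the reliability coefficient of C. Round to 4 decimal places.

0.7333

Var(C) = 1.8²·16.9² + 0.6²·4.8² + 2·[1.08·16.9·4.8·0.47] = 933.671 + 82.353 = 1016.02.
With uncorrelated errors the cross-covariances are all true-score covariance, so they carry over unchanged; only the diagonal terms shrink to ρᵢσᵢ².
True-score variance = [1.8²·16.9²·0.71 + 0.6²·4.8²·0.68] + 82.353 = 662.657 + 82.353 = 745.01.
Reliability = 745.01 / 1016.02 = 0.7333.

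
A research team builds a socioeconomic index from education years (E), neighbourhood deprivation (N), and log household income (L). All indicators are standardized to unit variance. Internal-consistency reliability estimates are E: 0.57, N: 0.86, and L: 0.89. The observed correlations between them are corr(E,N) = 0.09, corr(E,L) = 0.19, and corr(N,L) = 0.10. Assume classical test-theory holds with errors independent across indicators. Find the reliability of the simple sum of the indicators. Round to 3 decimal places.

Var(E+N+L) = 3 + 2·[0.09 + 0.19 + 0.10] = 3 + 0.76 = 3.76.
With uncorrelated errors the cross-covariances are all true-score covariance, so they carry over unchanged; only the diagonal terms shrink to ρᵢσᵢ².
True-score variance = [0.57 + 0.86 + 0.89] + 0.76 = 2.32 + 0.76 = 3.08.
Reliability = 3.08 / 3.76 = 0.819.

0.819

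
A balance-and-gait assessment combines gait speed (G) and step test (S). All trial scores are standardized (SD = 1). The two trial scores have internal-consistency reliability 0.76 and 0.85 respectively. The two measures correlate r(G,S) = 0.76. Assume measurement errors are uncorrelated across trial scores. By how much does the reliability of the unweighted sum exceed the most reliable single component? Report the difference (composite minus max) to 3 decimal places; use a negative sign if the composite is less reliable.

0.039

Var(sum) = 2 + 1.52 = 3.52; true-score variance = 1.61 + 1.52 = 3.13; composite reliability = 0.8892.
Max component reliability = 0.8500.
Difference = 0.8892 − 0.8500 = 0.039.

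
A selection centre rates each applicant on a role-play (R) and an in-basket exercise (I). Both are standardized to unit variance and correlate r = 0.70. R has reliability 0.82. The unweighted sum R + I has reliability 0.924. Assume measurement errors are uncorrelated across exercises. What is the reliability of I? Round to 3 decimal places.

Var(R+I) = 2 + 2·0.70 = 3.400.
True-score variance = ρ_R + ρ_I + 2·0.70, so 0.924 = (0.82 + ρ_I + 1.40) / 3.400.
ρ_I = 0.924·3.400 − 0.82 − 1.40 = 0.922.

0.922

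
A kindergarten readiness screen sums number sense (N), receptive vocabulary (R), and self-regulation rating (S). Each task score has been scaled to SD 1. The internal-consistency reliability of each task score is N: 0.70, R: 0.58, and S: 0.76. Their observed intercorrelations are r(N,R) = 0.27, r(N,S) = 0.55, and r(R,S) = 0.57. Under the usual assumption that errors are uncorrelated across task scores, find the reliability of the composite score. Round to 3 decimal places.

Var(N+R+S) = 3 + 2·[0.27 + 0.55 + 0.57] = 3 + 2.78 = 5.78.
Under uncorrelated errors the observed covariances equal the true-score covariances, so only the own-variance terms attenuate.
True-score variance = [0.70 + 0.58 + 0.76] + 2.78 = 2.04 + 2.78 = 4.82.
Reliability = 4.82 / 5.78 = 0.834.

0.834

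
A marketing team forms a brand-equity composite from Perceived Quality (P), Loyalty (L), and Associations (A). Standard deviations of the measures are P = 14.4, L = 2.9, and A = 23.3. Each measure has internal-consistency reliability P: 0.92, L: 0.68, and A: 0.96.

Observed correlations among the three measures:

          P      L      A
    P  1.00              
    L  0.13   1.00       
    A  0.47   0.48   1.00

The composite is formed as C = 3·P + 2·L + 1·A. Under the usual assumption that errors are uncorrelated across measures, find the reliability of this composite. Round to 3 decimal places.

0.949

Var(C) = 3²·14.4² + 2²·2.9² + 23.3² + 2·[6·14.4·2.9·0.13 + 3·14.4·23.3·0.47 + 2·2.9·23.3·0.48] = 2442.77 + 1141.05 = 3583.82.
Because errors are independent across components, Cov(Tᵢ,Tⱼ) = Cov(Xᵢ,Xⱼ); the off-diagonal part of the true-score variance is the same as above.
True-score variance = [3²·14.4²·0.92 + 2²·2.9²·0.68 + 23.3²·0.96] + 1141.05 = 2260.99 + 1141.05 = 3402.04.
Reliability = 3402.04 / 3583.82 = 0.949.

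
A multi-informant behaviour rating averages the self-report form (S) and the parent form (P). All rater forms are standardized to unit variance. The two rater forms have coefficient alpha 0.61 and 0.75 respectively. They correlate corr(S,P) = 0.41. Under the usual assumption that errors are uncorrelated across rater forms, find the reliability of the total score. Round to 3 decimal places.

0.773

Var(S+P) = 2 + 2·[0.41] = 2 + 0.82 = 2.82.
With uncorrelated errors the cross-covariances are all true-score covariance, so they carry over unchanged; only the diagonal terms shrink to ρᵢσᵢ².
True-score variance = [0.61 + 0.75] + 0.82 = 1.36 + 0.82 = 2.18.
Reliability = 2.18 / 2.82 = 0.773.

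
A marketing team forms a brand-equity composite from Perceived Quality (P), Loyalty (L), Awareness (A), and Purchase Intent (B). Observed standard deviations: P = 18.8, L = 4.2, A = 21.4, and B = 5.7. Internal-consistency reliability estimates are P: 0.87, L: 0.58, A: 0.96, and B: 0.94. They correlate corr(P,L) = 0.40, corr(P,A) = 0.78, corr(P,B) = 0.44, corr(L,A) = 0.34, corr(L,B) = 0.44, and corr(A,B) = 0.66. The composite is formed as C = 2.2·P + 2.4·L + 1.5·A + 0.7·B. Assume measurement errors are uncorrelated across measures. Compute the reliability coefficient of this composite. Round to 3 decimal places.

0.947

Var(C) = 2.2²·18.8² + 2.4²·4.2² + 1.5²·21.4² + 0.7²·5.7² + 2·[5.28·18.8·4.2·0.40 + 3.3·18.8·21.4·0.78 + 1.54·18.8·5.7·0.44 + 3.6·4.2·21.4·0.34 + 1.68·4.2·5.7·0.44 + 1.05·21.4·5.7·0.66] = 2858.59 + 2974.38 = 5832.96.
With uncorrelated errors the cross-covariances are all true-score covariance, so they carry over unchanged; only the diagonal terms shrink to ρᵢσᵢ².
True-score variance = [2.2²·18.8²·0.87 + 2.4²·4.2²·0.58 + 1.5²·21.4²·0.96 + 0.7²·5.7²·0.94] + 2974.38 = 2551.36 + 2974.38 = 5525.73.
Reliability = 5525.73 / 5832.96 = 0.947.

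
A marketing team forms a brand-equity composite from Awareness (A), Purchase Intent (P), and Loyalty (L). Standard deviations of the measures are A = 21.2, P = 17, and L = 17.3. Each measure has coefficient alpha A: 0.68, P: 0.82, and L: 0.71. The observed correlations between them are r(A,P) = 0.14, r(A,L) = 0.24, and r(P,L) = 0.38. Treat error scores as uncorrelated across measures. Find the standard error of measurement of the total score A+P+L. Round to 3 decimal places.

16.812

Var(total) = 1037.73 + 500.473 = 1538.2.
True-score variance = 755.095 + 500.473 = 1255.57, so reliability = 0.8163.
Error variance = 1538.2 − 1255.57 = 282.635; SEM = √282.635 = 16.812.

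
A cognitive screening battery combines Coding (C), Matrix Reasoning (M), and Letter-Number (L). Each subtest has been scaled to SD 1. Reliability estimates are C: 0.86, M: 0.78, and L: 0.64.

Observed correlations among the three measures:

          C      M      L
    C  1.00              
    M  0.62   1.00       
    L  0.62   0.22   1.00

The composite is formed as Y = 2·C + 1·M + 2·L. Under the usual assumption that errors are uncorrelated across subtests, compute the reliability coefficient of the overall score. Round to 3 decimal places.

Var(Y) = 2² + 1 + 2² + 2·[2·0.62 + 4·0.62 + 2·0.22] = 9 + 8.32 = 17.32.
With uncorrelated errors the cross-covariances are all true-score covariance, so they carry over unchanged; only the diagonal terms shrink to ρᵢσᵢ².
True-score variance = [2²·0.86 + 0.78 + 2²·0.64] + 8.32 = 6.78 + 8.32 = 15.1.
Reliability = 15.1 / 17.32 = 0.872.

0.872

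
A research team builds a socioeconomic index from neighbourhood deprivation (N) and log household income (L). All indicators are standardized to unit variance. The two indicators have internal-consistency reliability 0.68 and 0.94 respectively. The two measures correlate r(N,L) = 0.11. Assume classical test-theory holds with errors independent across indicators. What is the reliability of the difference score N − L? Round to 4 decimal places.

0.7865

Var(N−L) = 1 + 1 − 2·0.11 = 2 − 0.22 = 1.78.
Under uncorrelated errors the observed covariances equal the true-score covariances, so only the own-variance terms attenuate.
True-score variance = [0.68 + 0.94] − 0.22 = 1.62 − 0.22 = 1.4.
Reliability = 1.4 / 1.78 = 0.7865.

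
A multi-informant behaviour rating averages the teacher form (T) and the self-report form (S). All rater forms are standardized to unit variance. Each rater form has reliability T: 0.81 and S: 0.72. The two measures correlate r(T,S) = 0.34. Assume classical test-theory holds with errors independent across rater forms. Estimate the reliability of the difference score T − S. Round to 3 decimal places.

0.644

Var(T−S) = 1 + 1 − 2·0.34 = 2 − 0.68 = 1.32.
With uncorrelated errors the cross-covariances are all true-score covariance, so they carry over unchanged; only the diagonal terms shrink to ρᵢσᵢ².
True-score variance = [0.81 + 0.72] − 0.68 = 1.53 − 0.68 = 0.85.
Reliability = 0.85 / 1.32 = 0.644.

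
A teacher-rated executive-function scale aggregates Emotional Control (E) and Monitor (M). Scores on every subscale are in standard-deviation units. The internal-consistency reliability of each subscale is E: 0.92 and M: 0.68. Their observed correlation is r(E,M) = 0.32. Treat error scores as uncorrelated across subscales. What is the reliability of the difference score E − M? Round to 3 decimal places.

0.706

Var(E−M) = 1 + 1 − 2·0.32 = 2 − 0.64 = 1.36.
Under uncorrelated errors the observed covariances equal the true-score covariances, so only the own-variance terms attenuate.
True-score variance = [0.92 + 0.68] − 0.64 = 1.6 − 0.64 = 0.96.
Reliability = 0.96 / 1.36 = 0.706.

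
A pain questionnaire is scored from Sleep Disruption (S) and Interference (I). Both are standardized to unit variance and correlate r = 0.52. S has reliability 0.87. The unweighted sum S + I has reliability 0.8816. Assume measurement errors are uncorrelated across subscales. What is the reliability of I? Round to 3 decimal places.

0.770

Var(S+I) = 2 + 2·0.52 = 3.040.
True-score variance = ρ_S + ρ_I + 2·0.52, so 0.8816 = (0.87 + ρ_I + 1.04) / 3.040.
ρ_I = 0.8816·3.040 − 0.87 − 1.04 = 0.770.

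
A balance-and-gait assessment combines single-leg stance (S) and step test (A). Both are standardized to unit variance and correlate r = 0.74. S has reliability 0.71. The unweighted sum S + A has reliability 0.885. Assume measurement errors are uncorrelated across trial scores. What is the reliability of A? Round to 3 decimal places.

Var(S+A) = 2 + 2·0.74 = 3.480.
True-score variance = ρ_S + ρ_A + 2·0.74, so 0.885 = (0.71 + ρ_A + 1.48) / 3.480.
ρ_A = 0.885·3.480 − 0.71 − 1.48 = 0.890.

0.890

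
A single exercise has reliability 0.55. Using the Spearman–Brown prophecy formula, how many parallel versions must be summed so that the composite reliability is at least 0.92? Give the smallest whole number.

k ≥ ρ*(1−ρ₁)/(ρ₁(1−ρ*)) = 0.92·0.45 / (0.55·0.08) = 9.409.
Smallest integer k = 10.

10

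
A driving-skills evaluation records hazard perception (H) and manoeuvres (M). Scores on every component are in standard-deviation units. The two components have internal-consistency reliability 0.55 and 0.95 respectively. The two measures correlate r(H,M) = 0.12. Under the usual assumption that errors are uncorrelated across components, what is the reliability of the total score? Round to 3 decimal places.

Var(H+M) = 2 + 2·[0.12] = 2 + 0.24 = 2.24.
Under uncorrelated errors the observed covariances equal the true-score covariances, so only the own-variance terms attenuate.
True-score variance = [0.55 + 0.95] + 0.24 = 1.5 + 0.24 = 1.74.
Reliability = 1.74 / 2.24 = 0.777.

0.777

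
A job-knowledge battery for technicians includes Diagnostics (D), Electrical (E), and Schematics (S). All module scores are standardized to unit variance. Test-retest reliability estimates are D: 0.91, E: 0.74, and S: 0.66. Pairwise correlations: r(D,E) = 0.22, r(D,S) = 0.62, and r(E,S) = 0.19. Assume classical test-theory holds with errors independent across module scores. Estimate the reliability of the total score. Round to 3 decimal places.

0.864

Var(D+E+S) = 3 + 2·[0.22 + 0.62 + 0.19] = 3 + 2.06 = 5.06.
Under uncorrelated errors the observed covariances equal the true-score covariances, so only the own-variance terms attenuate.
True-score variance = [0.91 + 0.74 + 0.66] + 2.06 = 2.31 + 2.06 = 4.37.
Reliability = 4.37 / 5.06 = 0.864.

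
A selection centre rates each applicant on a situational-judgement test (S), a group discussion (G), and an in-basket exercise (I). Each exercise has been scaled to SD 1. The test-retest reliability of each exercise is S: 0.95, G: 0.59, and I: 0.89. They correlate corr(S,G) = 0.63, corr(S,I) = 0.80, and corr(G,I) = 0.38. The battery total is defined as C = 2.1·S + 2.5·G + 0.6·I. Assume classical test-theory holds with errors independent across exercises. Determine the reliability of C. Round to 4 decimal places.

Var(C) = 2.1² + 2.5² + 0.6² + 2·[5.25·0.63 + 1.26·0.80 + 1.5·0.38] = 11.02 + 9.771 = 20.791.
With uncorrelated errors the cross-covariances are all true-score covariance, so they carry over unchanged; only the diagonal terms shrink to ρᵢσᵢ².
True-score variance = [2.1²·0.95 + 2.5²·0.59 + 0.6²·0.89] + 9.771 = 8.1974 + 9.771 = 17.9684.
Reliability = 17.9684 / 20.791 = 0.8642.

0.8642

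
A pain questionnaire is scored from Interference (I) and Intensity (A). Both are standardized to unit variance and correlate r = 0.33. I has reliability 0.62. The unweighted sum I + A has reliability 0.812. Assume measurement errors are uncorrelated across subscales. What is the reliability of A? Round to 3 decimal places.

Var(I+A) = 2 + 2·0.33 = 2.660.
True-score variance = ρ_I + ρ_A + 2·0.33, so 0.812 = (0.62 + ρ_A + 0.66) / 2.660.
ρ_A = 0.812·2.660 − 0.62 − 0.66 = 0.880.

0.880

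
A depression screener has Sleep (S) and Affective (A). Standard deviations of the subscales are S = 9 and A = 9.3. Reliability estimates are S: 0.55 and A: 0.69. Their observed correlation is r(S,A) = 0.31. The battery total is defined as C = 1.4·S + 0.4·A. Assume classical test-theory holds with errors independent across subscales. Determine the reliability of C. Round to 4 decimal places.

0.6245

Var(C) = 1.4²·9² + 0.4²·9.3² + 2·[0.56·9·9.3·0.31] = 172.598 + 29.0606 = 201.659.
Because errors are independent across components, Cov(Tᵢ,Tⱼ) = Cov(Xᵢ,Xⱼ); the off-diagonal part of the true-score variance is the same as above.
True-score variance = [1.4²·9²·0.55 + 0.4²·9.3²·0.69] + 29.0606 = 96.8665 + 29.0606 = 125.927.
Reliability = 125.927 / 201.659 = 0.6245.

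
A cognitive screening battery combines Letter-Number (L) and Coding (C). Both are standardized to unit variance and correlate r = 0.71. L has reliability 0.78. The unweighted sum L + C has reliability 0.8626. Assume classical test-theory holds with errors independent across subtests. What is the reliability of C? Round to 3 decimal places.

0.750

Var(L+C) = 2 + 2·0.71 = 3.420.
True-score variance = ρ_L + ρ_C + 2·0.71, so 0.8626 = (0.78 + ρ_C + 1.42) / 3.420.
ρ_C = 0.8626·3.420 − 0.78 − 1.42 = 0.750.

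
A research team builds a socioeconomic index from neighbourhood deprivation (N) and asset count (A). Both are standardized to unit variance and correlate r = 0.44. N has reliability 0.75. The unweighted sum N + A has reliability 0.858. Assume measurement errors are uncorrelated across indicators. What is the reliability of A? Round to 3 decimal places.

Var(N+A) = 2 + 2·0.44 = 2.880.
True-score variance = ρ_N + ρ_A + 2·0.44, so 0.858 = (0.75 + ρ_A + 0.88) / 2.880.
ρ_A = 0.858·2.880 − 0.75 − 0.88 = 0.841.

0.841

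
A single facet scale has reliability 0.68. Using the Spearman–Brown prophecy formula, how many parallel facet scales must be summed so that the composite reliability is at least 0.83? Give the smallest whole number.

k ≥ ρ*(1−ρ₁)/(ρ₁(1−ρ*)) = 0.83·0.32 / (0.68·0.17) = 2.298.
Smallest integer k = 3.

3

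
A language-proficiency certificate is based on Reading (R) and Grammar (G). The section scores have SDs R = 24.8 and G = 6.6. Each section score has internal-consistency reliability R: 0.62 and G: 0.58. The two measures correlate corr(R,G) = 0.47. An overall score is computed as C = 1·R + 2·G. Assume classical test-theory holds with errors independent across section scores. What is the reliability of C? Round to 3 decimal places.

Var(C) = 24.8² + 2²·6.6² + 2·[2·24.8·6.6·0.47] = 789.28 + 307.718 = 1097.
With uncorrelated errors the cross-covariances are all true-score covariance, so they carry over unchanged; only the diagonal terms shrink to ρᵢσᵢ².
True-score variance = [24.8²·0.62 + 2²·6.6²·0.58] + 307.718 = 482.384 + 307.718 = 790.102.
Reliability = 790.102 / 1097 = 0.720.

0.720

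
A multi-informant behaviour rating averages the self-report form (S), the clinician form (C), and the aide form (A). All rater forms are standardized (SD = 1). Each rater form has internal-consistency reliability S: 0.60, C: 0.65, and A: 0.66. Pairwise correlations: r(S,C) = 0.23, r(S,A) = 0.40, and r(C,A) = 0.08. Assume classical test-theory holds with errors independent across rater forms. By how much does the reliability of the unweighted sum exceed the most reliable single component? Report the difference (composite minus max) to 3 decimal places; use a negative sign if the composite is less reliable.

Var(sum) = 3 + 1.42 = 4.42; true-score variance = 1.91 + 1.42 = 3.33; composite reliability = 0.7534.
Max component reliability = 0.6600.
Difference = 0.7534 − 0.6600 = 0.093.

0.093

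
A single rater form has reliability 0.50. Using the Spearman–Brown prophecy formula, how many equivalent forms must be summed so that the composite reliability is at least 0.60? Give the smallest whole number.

k ≥ ρ*(1−ρ₁)/(ρ₁(1−ρ*)) = 0.60·0.50 / (0.50·0.40) = 1.500.
Smallest integer k = 2.

2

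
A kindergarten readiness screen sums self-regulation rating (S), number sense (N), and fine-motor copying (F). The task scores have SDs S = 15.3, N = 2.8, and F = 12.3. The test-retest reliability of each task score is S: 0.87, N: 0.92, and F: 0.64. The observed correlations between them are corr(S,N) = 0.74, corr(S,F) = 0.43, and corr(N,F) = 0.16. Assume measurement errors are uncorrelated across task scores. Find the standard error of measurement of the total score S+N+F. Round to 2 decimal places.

Var(total) = 393.22 + 236.267 = 629.487.
True-score variance = 307.697 + 236.267 = 543.964, so reliability = 0.8641.
Error variance = 629.487 − 543.964 = 85.5233; SEM = √85.5233 = 9.25.

9.25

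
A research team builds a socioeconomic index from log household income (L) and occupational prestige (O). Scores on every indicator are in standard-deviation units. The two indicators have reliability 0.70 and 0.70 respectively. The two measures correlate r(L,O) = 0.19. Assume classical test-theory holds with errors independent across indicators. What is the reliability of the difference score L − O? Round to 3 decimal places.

0.630

Var(L−O) = 1 + 1 − 2·0.19 = 2 − 0.38 = 1.62.
Under uncorrelated errors the observed covariances equal the true-score covariances, so only the own-variance terms attenuate.
True-score variance = [0.70 + 0.70] − 0.38 = 1.4 − 0.38 = 1.02.
Reliability = 1.02 / 1.62 = 0.630.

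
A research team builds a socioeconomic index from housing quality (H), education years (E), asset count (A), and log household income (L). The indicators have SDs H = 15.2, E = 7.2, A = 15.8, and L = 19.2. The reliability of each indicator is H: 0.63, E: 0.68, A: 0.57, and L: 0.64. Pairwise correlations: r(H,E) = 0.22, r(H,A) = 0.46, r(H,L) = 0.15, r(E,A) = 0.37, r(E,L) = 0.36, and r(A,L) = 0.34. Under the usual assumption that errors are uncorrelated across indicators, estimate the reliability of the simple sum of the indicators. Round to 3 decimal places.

Var(H+E+A+L) = 15.2² + 7.2² + 15.8² + 19.2² + 2·[15.2·7.2·0.22 + 15.2·15.8·0.46 + 15.2·19.2·0.15 + 7.2·15.8·0.37 + 7.2·19.2·0.36 + 15.8·19.2·0.34] = 901.16 + 746.653 = 1647.81.
With uncorrelated errors the cross-covariances are all true-score covariance, so they carry over unchanged; only the diagonal terms shrink to ρᵢσᵢ².
True-score variance = [15.2²·0.63 + 7.2²·0.68 + 15.8²·0.57 + 19.2²·0.64] + 746.653 = 559.031 + 746.653 = 1305.68.
Reliability = 1305.68 / 1647.81 = 0.792.

0.792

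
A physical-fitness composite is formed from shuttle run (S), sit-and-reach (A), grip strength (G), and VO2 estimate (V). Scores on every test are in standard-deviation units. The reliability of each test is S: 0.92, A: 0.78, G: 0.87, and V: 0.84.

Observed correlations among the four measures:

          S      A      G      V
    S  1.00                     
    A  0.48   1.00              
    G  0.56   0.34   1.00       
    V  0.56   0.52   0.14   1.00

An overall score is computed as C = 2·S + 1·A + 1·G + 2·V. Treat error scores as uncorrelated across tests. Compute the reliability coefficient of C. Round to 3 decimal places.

0.940

Var(C) = 2² + 1 + 1 + 2² + 2·[2·0.48 + 2·0.56 + 4·0.56 + 0.34 + 2·0.52 + 2·0.14] = 10 + 11.96 = 21.96.
With uncorrelated errors the cross-covariances are all true-score covariance, so they carry over unchanged; only the diagonal terms shrink to ρᵢσᵢ².
True-score variance = [2²·0.92 + 0.78 + 0.87 + 2²·0.84] + 11.96 = 8.69 + 11.96 = 20.65.
Reliability = 20.65 / 21.96 = 0.940.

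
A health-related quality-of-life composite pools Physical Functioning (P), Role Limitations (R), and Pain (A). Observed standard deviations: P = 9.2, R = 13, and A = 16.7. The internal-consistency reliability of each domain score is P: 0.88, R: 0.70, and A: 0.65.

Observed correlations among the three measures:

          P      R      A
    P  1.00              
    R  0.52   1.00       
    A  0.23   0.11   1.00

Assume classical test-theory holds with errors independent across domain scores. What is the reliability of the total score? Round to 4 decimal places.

0.7956

Var(P+R+A) = 9.2² + 13² + 16.7² + 2·[9.2·13·0.52 + 9.2·16.7·0.23 + 13·16.7·0.11] = 532.53 + 242.82 = 775.35.
Because errors are independent across components, Cov(Tᵢ,Tⱼ) = Cov(Xᵢ,Xⱼ); the off-diagonal part of the true-score variance is the same as above.
True-score variance = [9.2²·0.88 + 13²·0.70 + 16.7²·0.65] + 242.82 = 374.062 + 242.82 = 616.882.
Reliability = 616.882 / 775.35 = 0.7956.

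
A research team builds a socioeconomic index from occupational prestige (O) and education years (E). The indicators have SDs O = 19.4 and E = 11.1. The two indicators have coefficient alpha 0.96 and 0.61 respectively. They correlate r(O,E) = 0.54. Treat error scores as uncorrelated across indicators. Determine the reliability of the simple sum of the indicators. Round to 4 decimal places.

Var(O+E) = 19.4² + 11.1² + 2·[19.4·11.1·0.54] = 499.57 + 232.567 = 732.137.
Because errors are independent across components, Cov(Tᵢ,Tⱼ) = Cov(Xᵢ,Xⱼ); the off-diagonal part of the true-score variance is the same as above.
True-score variance = [19.4²·0.96 + 11.1²·0.61] + 232.567 = 436.464 + 232.567 = 669.031.
Reliability = 669.031 / 732.137 = 0.9138.

0.9138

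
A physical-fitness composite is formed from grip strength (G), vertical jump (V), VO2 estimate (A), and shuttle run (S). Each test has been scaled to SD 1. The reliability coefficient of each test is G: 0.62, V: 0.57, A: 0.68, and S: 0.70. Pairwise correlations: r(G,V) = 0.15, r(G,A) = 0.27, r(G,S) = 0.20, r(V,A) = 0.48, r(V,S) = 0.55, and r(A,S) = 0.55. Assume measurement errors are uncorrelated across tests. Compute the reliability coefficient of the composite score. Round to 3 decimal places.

0.830

Var(G+V+A+S) = 4 + 2·[0.15 + 0.27 + 0.20 + 0.48 + 0.55 + 0.55] = 4 + 4.4 = 8.4.
Because errors are independent across components, Cov(Tᵢ,Tⱼ) = Cov(Xᵢ,Xⱼ); the off-diagonal part of the true-score variance is the same as above.
True-score variance = [0.62 + 0.57 + 0.68 + 0.70] + 4.4 = 2.57 + 4.4 = 6.97.
Reliability = 6.97 / 8.4 = 0.830.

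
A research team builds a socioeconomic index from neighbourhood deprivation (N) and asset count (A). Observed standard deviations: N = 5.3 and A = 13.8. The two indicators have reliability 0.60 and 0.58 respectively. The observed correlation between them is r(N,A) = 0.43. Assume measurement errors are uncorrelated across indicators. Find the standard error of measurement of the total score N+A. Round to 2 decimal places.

9.55

Var(total) = 218.53 + 62.9004 = 281.43.
True-score variance = 127.309 + 62.9004 = 190.21, so reliability = 0.6759.
Error variance = 281.43 − 190.21 = 91.2208; SEM = √91.2208 = 9.55.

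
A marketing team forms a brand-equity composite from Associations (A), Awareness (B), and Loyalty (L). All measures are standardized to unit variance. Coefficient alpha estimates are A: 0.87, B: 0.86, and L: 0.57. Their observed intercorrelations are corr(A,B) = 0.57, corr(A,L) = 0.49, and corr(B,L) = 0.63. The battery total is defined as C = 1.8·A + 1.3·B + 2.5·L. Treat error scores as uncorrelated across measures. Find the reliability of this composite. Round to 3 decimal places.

Var(C) = 1.8² + 1.3² + 2.5² + 2·[2.34·0.57 + 4.5·0.49 + 3.25·0.63] = 11.18 + 11.1726 = 22.3526.
Because errors are independent across components, Cov(Tᵢ,Tⱼ) = Cov(Xᵢ,Xⱼ); the off-diagonal part of the true-score variance is the same as above.
True-score variance = [1.8²·0.87 + 1.3²·0.86 + 2.5²·0.57] + 11.1726 = 7.8347 + 11.1726 = 19.0073.
Reliability = 19.0073 / 22.3526 = 0.850.

0.850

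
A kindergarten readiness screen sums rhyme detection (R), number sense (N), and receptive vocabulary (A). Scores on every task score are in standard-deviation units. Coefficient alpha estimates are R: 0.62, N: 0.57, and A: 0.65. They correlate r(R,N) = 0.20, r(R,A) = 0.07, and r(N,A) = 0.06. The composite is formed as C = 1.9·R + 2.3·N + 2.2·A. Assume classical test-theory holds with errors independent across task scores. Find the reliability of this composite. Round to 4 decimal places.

Var(C) = 1.9² + 2.3² + 2.2² + 2·[4.37·0.20 + 4.18·0.07 + 5.06·0.06] = 13.74 + 2.9404 = 16.6804.
Under uncorrelated errors the observed covariances equal the true-score covariances, so only the own-variance terms attenuate.
True-score variance = [1.9²·0.62 + 2.3²·0.57 + 2.2²·0.65] + 2.9404 = 8.3995 + 2.9404 = 11.3399.
Reliability = 11.3399 / 16.6804 = 0.6798.

0.6798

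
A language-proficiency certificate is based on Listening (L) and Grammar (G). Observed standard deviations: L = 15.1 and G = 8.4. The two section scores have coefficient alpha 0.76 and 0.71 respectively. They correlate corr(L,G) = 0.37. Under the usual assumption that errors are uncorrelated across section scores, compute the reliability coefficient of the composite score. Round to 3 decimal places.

0.808

Var(L+G) = 15.1² + 8.4² + 2·[15.1·8.4·0.37] = 298.57 + 93.8616 = 392.432.
With uncorrelated errors the cross-covariances are all true-score covariance, so they carry over unchanged; only the diagonal terms shrink to ρᵢσᵢ².
True-score variance = [15.1²·0.76 + 8.4²·0.71] + 93.8616 = 223.385 + 93.8616 = 317.247.
Reliability = 317.247 / 392.432 = 0.808.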